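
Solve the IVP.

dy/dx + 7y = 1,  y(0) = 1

General solution: y = 1/7 + Ce^(-7x)
Applying y(0) = 1: C = 1 - 1/7 = 6/7
Particular solution: y = 1/7 + (6/7)e^(-7x)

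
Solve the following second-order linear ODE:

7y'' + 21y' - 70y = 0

Characteristic equation: 7r² + 21r - 70 = 0
Divide by 7: r² + 3r - 10 = 0
Roots: r = 2, -5 (distinct real)
General solution: y = C₁e^(2x) + C₂e^(-5x)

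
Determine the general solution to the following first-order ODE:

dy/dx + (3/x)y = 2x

Using integrating factor method:

General solution: y = (2/5)x^2 + Cx^(-3)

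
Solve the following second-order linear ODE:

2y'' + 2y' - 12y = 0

Characteristic equation: 2r² + 2r - 12 = 0
Divide by 2: r² + r - 6 = 0
Roots: r = 2, -3 (distinct real)
General solution: y = C₁e^(2x) + C₂e^(-3x)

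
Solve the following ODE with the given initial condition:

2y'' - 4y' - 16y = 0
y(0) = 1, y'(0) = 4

General solution: y = C₁e^(4x) + C₂e^(-2x)
Applying ICs: C₁ = 1, C₂ = 0
Particular solution: y = e^(4x)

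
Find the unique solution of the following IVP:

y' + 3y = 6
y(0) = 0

General solution: y = 2 + Ce^(-3x)
Applying y(0) = 0: C = 0 - 2 = -2
Particular solution: y = 2 - 2e^(-3x)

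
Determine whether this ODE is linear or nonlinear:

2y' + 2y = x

Linear (y and its derivatives appear to the first power only, no products of y terms)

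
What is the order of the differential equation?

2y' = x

The order is 1 (highest derivative is of order 1).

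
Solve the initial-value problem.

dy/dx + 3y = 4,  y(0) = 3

General solution: y = 4/3 + Ce^(-3x)
Applying y(0) = 3: C = 3 - 4/3 = 5/3
Particular solution: y = 4/3 + (5/3)e^(-3x)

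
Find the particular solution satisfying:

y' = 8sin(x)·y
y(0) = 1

General solution: y = Ce^(-8cos(x))
Applying IC y(0) = 1:
Particular solution: y = e^(8(1-cos(x)))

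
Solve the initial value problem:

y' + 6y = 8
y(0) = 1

General solution: y = 4/3 + Ce^(-6x)
Applying y(0) = 1: C = 1 - 4/3 = -1/3
Particular solution: y = 4/3 - (1/3)e^(-6x)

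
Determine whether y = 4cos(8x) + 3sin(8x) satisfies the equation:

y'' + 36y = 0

Verification:
y'' = -256cos(8x) - 192sin(8x)
y'' + 36y ≠ 0 (frequency mismatch: got 64 instead of 36)

No, it is not a solution.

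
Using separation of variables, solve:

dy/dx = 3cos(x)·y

Separating variables and integrating:
ln|y| = 3sin(x) + C

General solution: y = Ce^(3sin(x))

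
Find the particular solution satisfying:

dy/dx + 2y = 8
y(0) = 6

General solution: y = 4 + Ce^(-2x)
Applying y(0) = 6: C = 6 - 4 = 2
Particular solution: y = 4 + 2e^(-2x)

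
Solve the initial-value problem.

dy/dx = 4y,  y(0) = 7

General solution: y = Ce^(4x)
Applying IC y(0) = 7:
Particular solution: y = 7e^(4x)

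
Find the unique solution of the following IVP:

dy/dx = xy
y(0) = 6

General solution: y = Ce^(x²/2)
Applying IC y(0) = 6:
Particular solution: y = 6e^(x²/2)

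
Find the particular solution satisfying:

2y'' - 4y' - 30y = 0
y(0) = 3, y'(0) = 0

General solution: y = C₁e^(5x) + C₂e^(-3x)
Applying ICs: C₁ = 9/8, C₂ = 15/8
Particular solution: y = (9/8)e^(5x) + (15/8)e^(-3x)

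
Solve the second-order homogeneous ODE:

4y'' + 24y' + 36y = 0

Characteristic equation: 4r² + 24r + 36 = 0
Divide by 4: r² + 6r + 9 = 0
Factored: (r + 3)² = 0
Repeated root: r = -3
General solution: y = (C₁ + C₂x)e^(-3x)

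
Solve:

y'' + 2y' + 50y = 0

Characteristic equation: r² + 2r + 50 = 0
Roots: r = -1 ± 7i (complex conjugates)
General solution: y = e^(-x)(C₁cos(7x) + C₂sin(7x))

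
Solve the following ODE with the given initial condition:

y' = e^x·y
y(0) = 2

General solution: y = Ce^(e^x)
Applying IC y(0) = 2:
Particular solution: y = 2e^(e^x - 1)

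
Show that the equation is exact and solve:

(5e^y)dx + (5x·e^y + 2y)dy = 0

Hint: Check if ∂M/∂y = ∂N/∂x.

Verify exactness: ∂M/∂y = ∂N/∂x ✓
Find F(x,y) such that ∂F/∂x = M, ∂F/∂y = N
Solution: 5x·e^y + y² = C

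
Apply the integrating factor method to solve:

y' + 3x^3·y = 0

Using integrating factor method:

General solution: y = Ce^(-3x^4/4)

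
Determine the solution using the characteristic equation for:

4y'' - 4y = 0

Characteristic equation: 4r² - 4 = 0
Divide by 4: r² - 1 = 0
Roots: r = 1, -1 (distinct real)
General solution: y = C₁e^x + C₂e^(-x)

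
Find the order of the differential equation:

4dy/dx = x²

The order is 1 (highest derivative is of order 1).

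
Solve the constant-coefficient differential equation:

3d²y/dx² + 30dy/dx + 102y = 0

Characteristic equation: 3r² + 30r + 102 = 0
Divide by 3: r² + 10r + 34 = 0
Roots: r = -5 ± 3i (complex conjugates)
General solution: y = e^(-5x)(C₁cos(3x) + C₂sin(3x))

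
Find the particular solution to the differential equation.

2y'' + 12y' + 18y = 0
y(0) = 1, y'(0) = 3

General solution: y = (C₁ + C₂x)e^(-3x)
Repeated root r = -3
Applying ICs: C₁ = 1, C₂ = 6
Particular solution: y = (1 + 6x)e^(-3x)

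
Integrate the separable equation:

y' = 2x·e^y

Separating variables and integrating:
-e^(-y) = x² + C

General solution: y = -ln(C - x²)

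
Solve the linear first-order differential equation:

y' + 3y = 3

Using integrating factor method:

General solution: y = 1 + Ce^(-3x)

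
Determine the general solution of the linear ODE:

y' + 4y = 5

Using integrating factor method:

General solution: y = 5/4 + Ce^(-4x)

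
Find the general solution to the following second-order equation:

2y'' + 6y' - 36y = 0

Characteristic equation: 2r² + 6r - 36 = 0
Divide by 2: r² + 3r - 18 = 0
Roots: r = 3, -6 (distinct real)
General solution: y = C₁e^(3x) + C₂e^(-6x)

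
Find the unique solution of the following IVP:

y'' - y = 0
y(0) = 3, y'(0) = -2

General solution: y = C₁e^x + C₂e^(-x)
Applying ICs: C₁ = 1/2, C₂ = 5/2
Particular solution: y = (1/2)e^x + (5/2)e^(-x)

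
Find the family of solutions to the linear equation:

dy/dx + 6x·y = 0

Using integrating factor method:

General solution: y = Ce^(-3x^2)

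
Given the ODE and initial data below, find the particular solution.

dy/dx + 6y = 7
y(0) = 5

General solution: y = 7/6 + Ce^(-6x)
Applying y(0) = 5: C = 5 - 7/6 = 23/6
Particular solution: y = 7/6 + (23/6)e^(-6x)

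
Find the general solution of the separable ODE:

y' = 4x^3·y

Separating variables and integrating:
ln|y| = x^4 + C

General solution: y = Ce^(x^4)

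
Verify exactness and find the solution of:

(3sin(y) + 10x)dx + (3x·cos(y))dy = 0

Verify exactness: ∂M/∂y = ∂N/∂x ✓
Find F(x,y) such that ∂F/∂x = M, ∂F/∂y = N
Solution: 3x·sin(y) + 5x² = C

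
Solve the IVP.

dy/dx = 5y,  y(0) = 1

General solution: y = Ce^(5x)
Applying IC y(0) = 1:
Particular solution: y = e^(5x)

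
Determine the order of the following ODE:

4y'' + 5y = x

The order is 2 (highest derivative is of order 2).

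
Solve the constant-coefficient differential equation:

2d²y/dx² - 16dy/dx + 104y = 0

Characteristic equation: 2r² - 16r + 104 = 0
Divide by 2: r² - 8r + 52 = 0
Roots: r = 4 ± 6i (complex conjugates)
General solution: y = e^(4x)(C₁cos(6x) + C₂sin(6x))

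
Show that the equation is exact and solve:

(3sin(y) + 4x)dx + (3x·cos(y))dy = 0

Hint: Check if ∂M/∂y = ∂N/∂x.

Verify exactness: ∂M/∂y = ∂N/∂x ✓
Find F(x,y) such that ∂F/∂x = M, ∂F/∂y = N
Solution: 3x·sin(y) + 2x² = C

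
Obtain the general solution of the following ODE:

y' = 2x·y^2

Separating variables and integrating:
-1/y = x^2 + C

General solution: y^-1 = -x^2 + C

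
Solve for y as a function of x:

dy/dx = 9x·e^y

Separating variables and integrating:
-e^(-y) = 9x²/2 + C

General solution: y = -ln(C - 9x²/2)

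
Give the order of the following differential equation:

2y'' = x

The order is 2 (highest derivative is of order 2).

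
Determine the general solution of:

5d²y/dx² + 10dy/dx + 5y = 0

Characteristic equation: 5r² + 10r + 5 = 0
Divide by 5: r² + 2r + 1 = 0
Factored: (r + 1)² = 0
Repeated root: r = -1
General solution: y = (C₁ + C₂x)e^(-x)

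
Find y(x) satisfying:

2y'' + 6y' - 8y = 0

Characteristic equation: 2r² + 6r - 8 = 0
Divide by 2: r² + 3r - 4 = 0
Roots: r = 1, -4 (distinct real)
General solution: y = C₁e^x + C₂e^(-4x)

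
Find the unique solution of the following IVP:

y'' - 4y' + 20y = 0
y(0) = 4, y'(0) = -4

General solution: y = e^(2x)(C₁cos(4x) + C₂sin(4x))
Complex roots r = 2 ± 4i
Applying ICs: C₁ = 4, C₂ = -3
Particular solution: y = e^(2x)(4cos(4x) - 3sin(4x))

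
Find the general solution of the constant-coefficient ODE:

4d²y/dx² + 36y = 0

Characteristic equation: 4r² + 36 = 0
Divide by 4: r² + 9 = 0
Roots: r = ±3i (complex conjugates)
General solution: y = C₁cos(3x) + C₂sin(3x)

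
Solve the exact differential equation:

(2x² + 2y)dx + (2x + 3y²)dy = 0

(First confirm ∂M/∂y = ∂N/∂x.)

Verify exactness: ∂M/∂y = ∂N/∂x ✓
Find F(x,y) such that ∂F/∂x = M, ∂F/∂y = N
Solution: 2x³/3 + 2xy + y³ = C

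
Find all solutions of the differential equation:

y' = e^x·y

Separating variables and integrating:
ln|y| = e^x + C

General solution: y = Ce^(e^x)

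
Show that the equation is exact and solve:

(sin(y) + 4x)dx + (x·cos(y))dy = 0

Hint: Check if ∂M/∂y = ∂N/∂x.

Verify exactness: ∂M/∂y = ∂N/∂x ✓
Find F(x,y) such that ∂F/∂x = M, ∂F/∂y = N
Solution: x·sin(y) + 2x² = C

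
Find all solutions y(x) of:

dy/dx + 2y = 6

Using integrating factor method:

General solution: y = 3 + Ce^(-2x)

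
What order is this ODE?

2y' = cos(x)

The order is 1 (highest derivative is of order 1).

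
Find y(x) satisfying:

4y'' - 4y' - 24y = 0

Characteristic equation: 4r² - 4r - 24 = 0
Divide by 4: r² - r - 6 = 0
Roots: r = 3, -2 (distinct real)
General solution: y = C₁e^(3x) + C₂e^(-2x)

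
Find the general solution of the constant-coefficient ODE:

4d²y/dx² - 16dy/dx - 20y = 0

Characteristic equation: 4r² - 16r - 20 = 0
Divide by 4: r² - 4r - 5 = 0
Roots: r = 5, -1 (distinct real)
General solution: y = C₁e^(5x) + C₂e^(-x)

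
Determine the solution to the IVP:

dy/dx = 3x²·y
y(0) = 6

General solution: y = Ce^(x³)
Applying IC y(0) = 6:
Particular solution: y = 6e^(x³)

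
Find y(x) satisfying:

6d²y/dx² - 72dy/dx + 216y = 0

Characteristic equation: 6r² - 72r + 216 = 0
Divide by 6: r² - 12r + 36 = 0
Factored: (r - 6)² = 0
Repeated root: r = 6
General solution: y = (C₁ + C₂x)e^(6x)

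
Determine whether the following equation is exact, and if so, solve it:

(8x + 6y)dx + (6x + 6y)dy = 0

Verify exactness: ∂M/∂y = ∂N/∂x ✓
Find F(x,y) such that ∂F/∂x = M, ∂F/∂y = N
Solution: 4x² + 6xy + 3y² = C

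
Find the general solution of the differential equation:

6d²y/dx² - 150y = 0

Characteristic equation: 6r² - 150 = 0
Divide by 6: r² - 25 = 0
Roots: r = 5, -5 (distinct real)
General solution: y = C₁e^(5x) + C₂e^(-5x)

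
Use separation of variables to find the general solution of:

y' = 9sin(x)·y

Separating variables and integrating:
ln|y| = -9cos(x) + C

General solution: y = Ce^(-9cos(x))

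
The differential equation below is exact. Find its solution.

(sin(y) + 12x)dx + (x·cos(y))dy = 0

Verify exactness: ∂M/∂y = ∂N/∂x ✓
Find F(x,y) such that ∂F/∂x = M, ∂F/∂y = N
Solution: x·sin(y) + 6x² = C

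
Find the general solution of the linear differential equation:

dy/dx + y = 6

Using integrating factor method:

General solution: y = 6 + Ce^(-x)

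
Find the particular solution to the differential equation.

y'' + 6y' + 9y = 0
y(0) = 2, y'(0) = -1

General solution: y = (C₁ + C₂x)e^(-3x)
Repeated root r = -3
Applying ICs: C₁ = 2, C₂ = 5
Particular solution: y = (2 + 5x)e^(-3x)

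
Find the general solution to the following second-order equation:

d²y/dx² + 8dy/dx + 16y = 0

Characteristic equation: r² + 8r + 16 = 0
Factored: (r + 4)² = 0
Repeated root: r = -4
General solution: y = (C₁ + C₂x)e^(-4x)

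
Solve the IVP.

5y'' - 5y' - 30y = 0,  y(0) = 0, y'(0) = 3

General solution: y = C₁e^(3x) + C₂e^(-2x)
Applying ICs: C₁ = 3/5, C₂ = -3/5
Particular solution: y = (3/5)e^(3x) - (3/5)e^(-2x)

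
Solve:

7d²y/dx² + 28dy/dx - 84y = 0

Characteristic equation: 7r² + 28r - 84 = 0
Divide by 7: r² + 4r - 12 = 0
Roots: r = 2, -6 (distinct real)
General solution: y = C₁e^(2x) + C₂e^(-6x)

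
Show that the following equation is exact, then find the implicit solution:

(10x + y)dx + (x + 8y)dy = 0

Verify exactness: ∂M/∂y = ∂N/∂x ✓
Find F(x,y) such that ∂F/∂x = M, ∂F/∂y = N
Solution: 5x² + xy + 4y² = C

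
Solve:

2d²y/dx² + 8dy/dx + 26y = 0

Characteristic equation: 2r² + 8r + 26 = 0
Divide by 2: r² + 4r + 13 = 0
Roots: r = -2 ± 3i (complex conjugates)
General solution: y = e^(-2x)(C₁cos(3x) + C₂sin(3x))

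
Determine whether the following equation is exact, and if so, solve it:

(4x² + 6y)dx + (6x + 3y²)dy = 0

Verify exactness: ∂M/∂y = ∂N/∂x ✓
Find F(x,y) such that ∂F/∂x = M, ∂F/∂y = N
Solution: 4x³/3 + 6xy + y³ = C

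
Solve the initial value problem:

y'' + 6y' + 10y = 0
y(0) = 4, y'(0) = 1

General solution: y = e^(-3x)(C₁cos(x) + C₂sin(x))
Complex roots r = -3 ± i
Applying ICs: C₁ = 4, C₂ = 13
Particular solution: y = e^(-3x)(4cos(x) + 13sin(x))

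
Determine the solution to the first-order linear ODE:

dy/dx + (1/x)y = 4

Using integrating factor method:

General solution: y = 2x + C/x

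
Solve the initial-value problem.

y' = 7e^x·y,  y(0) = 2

General solution: y = Ce^(7e^x)
Applying IC y(0) = 2:
Particular solution: y = 2e^(7(e^x - 1))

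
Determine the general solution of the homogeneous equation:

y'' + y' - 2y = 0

Characteristic equation: r² + r - 2 = 0
Roots: r = 1, -2 (distinct real)
General solution: y = C₁e^x + C₂e^(-2x)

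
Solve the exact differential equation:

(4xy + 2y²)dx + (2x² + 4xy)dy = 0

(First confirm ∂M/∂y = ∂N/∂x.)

Verify exactness: ∂M/∂y = ∂N/∂x ✓
Find F(x,y) such that ∂F/∂x = M, ∂F/∂y = N
Solution: 2x²y + 2xy² = C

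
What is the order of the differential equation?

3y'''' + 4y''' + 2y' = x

The order is 4 (highest derivative is of order 4).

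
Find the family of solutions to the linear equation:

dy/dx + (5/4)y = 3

Using integrating factor method:

General solution: y = 12/5 + Ce^(-5x/4)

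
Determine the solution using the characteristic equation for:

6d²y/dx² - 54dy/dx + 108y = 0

Characteristic equation: 6r² - 54r + 108 = 0
Divide by 6: r² - 9r + 18 = 0
Roots: r = 3, 6 (distinct real)
General solution: y = C₁e^(3x) + C₂e^(6x)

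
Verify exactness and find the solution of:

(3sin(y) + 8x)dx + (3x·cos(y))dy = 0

Verify exactness: ∂M/∂y = ∂N/∂x ✓
Find F(x,y) such that ∂F/∂x = M, ∂F/∂y = N
Solution: 3x·sin(y) + 4x² = C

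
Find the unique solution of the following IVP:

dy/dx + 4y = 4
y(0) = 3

General solution: y = 1 + Ce^(-4x)
Applying y(0) = 3: C = 3 - 1 = 2
Particular solution: y = 1 + 2e^(-4x)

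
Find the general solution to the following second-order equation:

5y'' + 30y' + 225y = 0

Characteristic equation: 5r² + 30r + 225 = 0
Divide by 5: r² + 6r + 45 = 0
Roots: r = -3 ± 6i (complex conjugates)
General solution: y = e^(-3x)(C₁cos(6x) + C₂sin(6x))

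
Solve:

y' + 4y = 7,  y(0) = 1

General solution: y = 7/4 + Ce^(-4x)
Applying y(0) = 1: C = 1 - 7/4 = -3/4
Particular solution: y = 7/4 - (3/4)e^(-4x)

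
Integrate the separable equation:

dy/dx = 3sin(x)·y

Separating variables and integrating:
ln|y| = -3cos(x) + C

General solution: y = Ce^(-3cos(x))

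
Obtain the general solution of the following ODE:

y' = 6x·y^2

Separating variables and integrating:
-1/y = 3x^2 + C

General solution: y^-1 = -3x^2 + C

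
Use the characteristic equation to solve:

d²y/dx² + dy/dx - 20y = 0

Characteristic equation: r² + r - 20 = 0
Roots: r = 4, -5 (distinct real)
General solution: y = C₁e^(4x) + C₂e^(-5x)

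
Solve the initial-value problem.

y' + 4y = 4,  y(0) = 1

General solution: y = 1 + Ce^(-4x)
Applying y(0) = 1: C = 1 - 1 = 0
Particular solution: y = 1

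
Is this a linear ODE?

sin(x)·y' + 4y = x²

Yes. Linear (y and its derivatives appear to the first power only, no products of y terms)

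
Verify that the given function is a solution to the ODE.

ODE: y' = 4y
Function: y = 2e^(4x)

Verification:
y = 2e^(4x)
y' = 8e^(4x)
4y = 8e^(4x)
y' = 4y ✓

Yes, it is a solution.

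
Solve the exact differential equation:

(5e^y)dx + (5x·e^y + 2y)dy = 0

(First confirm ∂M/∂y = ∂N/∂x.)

Verify exactness: ∂M/∂y = ∂N/∂x ✓
Find F(x,y) such that ∂F/∂x = M, ∂F/∂y = N
Solution: 5x·e^y + y² = C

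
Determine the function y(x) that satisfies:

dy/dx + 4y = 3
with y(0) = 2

General solution: y = 3/4 + Ce^(-4x)
Applying y(0) = 2: C = 2 - 3/4 = 5/4
Particular solution: y = 3/4 + (5/4)e^(-4x)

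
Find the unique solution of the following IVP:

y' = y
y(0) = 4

General solution: y = Ce^x
Applying IC y(0) = 4:
Particular solution: y = 4e^x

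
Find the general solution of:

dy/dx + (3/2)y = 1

Using integrating factor method:

General solution: y = 2/3 + Ce^(-3x/2)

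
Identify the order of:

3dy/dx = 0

The order is 1 (highest derivative is of order 1).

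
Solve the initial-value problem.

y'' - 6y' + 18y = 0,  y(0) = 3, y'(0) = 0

General solution: y = e^(3x)(C₁cos(3x) + C₂sin(3x))
Complex roots r = 3 ± 3i
Applying ICs: C₁ = 3, C₂ = -3
Particular solution: y = e^(3x)(3cos(3x) - 3sin(3x))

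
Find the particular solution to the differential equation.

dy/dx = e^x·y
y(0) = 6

General solution: y = Ce^(e^x)
Applying IC y(0) = 6:
Particular solution: y = 6e^(e^x - 1)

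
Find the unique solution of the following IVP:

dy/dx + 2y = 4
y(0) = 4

General solution: y = 2 + Ce^(-2x)
Applying y(0) = 4: C = 4 - 2 = 2
Particular solution: y = 2 + 2e^(-2x)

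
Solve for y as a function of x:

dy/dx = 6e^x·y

Separating variables and integrating:
ln|y| = 6e^x + C

General solution: y = Ce^(6e^x)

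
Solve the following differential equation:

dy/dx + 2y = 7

Using integrating factor method:

General solution: y = 7/2 + Ce^(-2x)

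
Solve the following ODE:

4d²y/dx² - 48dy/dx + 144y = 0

Characteristic equation: 4r² - 48r + 144 = 0
Divide by 4: r² - 12r + 36 = 0
Factored: (r - 6)² = 0
Repeated root: r = 6
General solution: y = (C₁ + C₂x)e^(6x)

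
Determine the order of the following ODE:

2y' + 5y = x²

The order is 1 (highest derivative is of order 1).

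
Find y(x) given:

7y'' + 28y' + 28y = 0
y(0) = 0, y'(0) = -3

General solution: y = (C₁ + C₂x)e^(-2x)
Repeated root r = -2
Applying ICs: C₁ = 0, C₂ = -3
Particular solution: y = -3xe^(-2x)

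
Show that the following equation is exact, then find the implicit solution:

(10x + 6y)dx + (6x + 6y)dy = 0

Verify exactness: ∂M/∂y = ∂N/∂x ✓
Find F(x,y) such that ∂F/∂x = M, ∂F/∂y = N
Solution: 5x² + 6xy + 3y² = C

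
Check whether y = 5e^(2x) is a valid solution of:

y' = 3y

Verification:
y = 5e^(2x)
y' = 10e^(2x)
But 3y = 15e^(2x)
y' ≠ 3y — the derivative does not match

No, it is not a solution.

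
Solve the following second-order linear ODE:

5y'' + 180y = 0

Characteristic equation: 5r² + 180 = 0
Divide by 5: r² + 36 = 0
Roots: r = ±6i (complex conjugates)
General solution: y = C₁cos(6x) + C₂sin(6x)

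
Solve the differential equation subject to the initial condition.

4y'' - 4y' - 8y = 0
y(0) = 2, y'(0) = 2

General solution: y = C₁e^(2x) + C₂e^(-x)
Applying ICs: C₁ = 4/3, C₂ = 2/3
Particular solution: y = (4/3)e^(2x) + (2/3)e^(-x)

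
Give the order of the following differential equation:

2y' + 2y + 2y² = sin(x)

The order is 1 (highest derivative is of order 1).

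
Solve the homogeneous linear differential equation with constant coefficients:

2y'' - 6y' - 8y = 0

Characteristic equation: 2r² - 6r - 8 = 0
Divide by 2: r² - 3r - 4 = 0
Roots: r = 4, -1 (distinct real)
General solution: y = C₁e^(4x) + C₂e^(-x)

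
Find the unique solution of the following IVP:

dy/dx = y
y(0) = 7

General solution: y = Ce^x
Applying IC y(0) = 7:
Particular solution: y = 7e^x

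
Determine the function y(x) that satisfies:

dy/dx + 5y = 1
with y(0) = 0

General solution: y = 1/5 + Ce^(-5x)
Applying y(0) = 0: C = 0 - 1/5 = -1/5
Particular solution: y = 1/5 - (1/5)e^(-5x)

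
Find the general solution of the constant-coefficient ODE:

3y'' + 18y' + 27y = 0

Characteristic equation: 3r² + 18r + 27 = 0
Divide by 3: r² + 6r + 9 = 0
Factored: (r + 3)² = 0
Repeated root: r = -3
General solution: y = (C₁ + C₂x)e^(-3x)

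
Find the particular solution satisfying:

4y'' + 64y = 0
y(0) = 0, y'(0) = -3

General solution: y = C₁cos(4x) + C₂sin(4x)
Complex roots r = ±4i
Applying ICs: C₁ = 0, C₂ = -3/4
Particular solution: y = -(3/4)sin(4x)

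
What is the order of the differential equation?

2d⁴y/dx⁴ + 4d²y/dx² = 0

The order is 4 (highest derivative is of order 4).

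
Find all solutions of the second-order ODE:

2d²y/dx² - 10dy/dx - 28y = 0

Characteristic equation: 2r² - 10r - 28 = 0
Divide by 2: r² - 5r - 14 = 0
Roots: r = 7, -2 (distinct real)
General solution: y = C₁e^(7x) + C₂e^(-2x)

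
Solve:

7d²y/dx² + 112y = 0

Characteristic equation: 7r² + 112 = 0
Divide by 7: r² + 16 = 0
Roots: r = ±4i (complex conjugates)
General solution: y = C₁cos(4x) + C₂sin(4x)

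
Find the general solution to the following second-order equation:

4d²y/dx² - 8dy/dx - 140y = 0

Characteristic equation: 4r² - 8r - 140 = 0
Divide by 4: r² - 2r - 35 = 0
Roots: r = 7, -5 (distinct real)
General solution: y = C₁e^(7x) + C₂e^(-5x)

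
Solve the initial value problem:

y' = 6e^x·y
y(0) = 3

General solution: y = Ce^(6e^x)
Applying IC y(0) = 3:
Particular solution: y = 3e^(6(e^x - 1))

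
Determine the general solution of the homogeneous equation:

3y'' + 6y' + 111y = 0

Characteristic equation: 3r² + 6r + 111 = 0
Divide by 3: r² + 2r + 37 = 0
Roots: r = -1 ± 6i (complex conjugates)
General solution: y = e^(-x)(C₁cos(6x) + C₂sin(6x))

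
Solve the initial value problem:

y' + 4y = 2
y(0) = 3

General solution: y = 1/2 + Ce^(-4x)
Applying y(0) = 3: C = 3 - 1/2 = 5/2
Particular solution: y = 1/2 + (5/2)e^(-4x)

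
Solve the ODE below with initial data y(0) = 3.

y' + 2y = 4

General solution: y = 2 + Ce^(-2x)
Applying y(0) = 3: C = 3 - 2 = 1
Particular solution: y = 2 + e^(-2x)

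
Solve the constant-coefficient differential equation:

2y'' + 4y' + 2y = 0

Characteristic equation: 2r² + 4r + 2 = 0
Divide by 2: r² + 2r + 1 = 0
Factored: (r + 1)² = 0
Repeated root: r = -1
General solution: y = (C₁ + C₂x)e^(-x)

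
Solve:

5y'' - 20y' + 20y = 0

Characteristic equation: 5r² - 20r + 20 = 0
Divide by 5: r² - 4r + 4 = 0
Factored: (r - 2)² = 0
Repeated root: r = 2
General solution: y = (C₁ + C₂x)e^(2x)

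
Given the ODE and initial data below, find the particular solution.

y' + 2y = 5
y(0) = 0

General solution: y = 5/2 + Ce^(-2x)
Applying y(0) = 0: C = 0 - 5/2 = -5/2
Particular solution: y = 5/2 - (5/2)e^(-2x)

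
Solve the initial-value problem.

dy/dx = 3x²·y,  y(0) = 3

General solution: y = Ce^(x³)
Applying IC y(0) = 3:
Particular solution: y = 3e^(x³)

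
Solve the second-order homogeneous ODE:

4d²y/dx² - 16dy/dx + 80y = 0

Characteristic equation: 4r² - 16r + 80 = 0
Divide by 4: r² - 4r + 20 = 0
Roots: r = 2 ± 4i (complex conjugates)
General solution: y = e^(2x)(C₁cos(4x) + C₂sin(4x))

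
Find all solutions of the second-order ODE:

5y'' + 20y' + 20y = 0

Characteristic equation: 5r² + 20r + 20 = 0
Divide by 5: r² + 4r + 4 = 0
Factored: (r + 2)² = 0
Repeated root: r = -2
General solution: y = (C₁ + C₂x)e^(-2x)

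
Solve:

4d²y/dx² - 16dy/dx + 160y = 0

Characteristic equation: 4r² - 16r + 160 = 0
Divide by 4: r² - 4r + 40 = 0
Roots: r = 2 ± 6i (complex conjugates)
General solution: y = e^(2x)(C₁cos(6x) + C₂sin(6x))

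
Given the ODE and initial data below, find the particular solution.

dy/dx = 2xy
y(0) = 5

General solution: y = Ce^(x²)
Applying IC y(0) = 5:
Particular solution: y = 5e^(x²)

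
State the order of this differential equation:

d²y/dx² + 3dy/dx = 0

The order is 2 (highest derivative is of order 2).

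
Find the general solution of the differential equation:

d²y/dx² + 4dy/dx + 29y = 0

Characteristic equation: r² + 4r + 29 = 0
Roots: r = -2 ± 5i (complex conjugates)
General solution: y = e^(-2x)(C₁cos(5x) + C₂sin(5x))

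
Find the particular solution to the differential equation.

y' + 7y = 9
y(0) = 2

General solution: y = 9/7 + Ce^(-7x)
Applying y(0) = 2: C = 2 - 9/7 = 5/7
Particular solution: y = 9/7 + (5/7)e^(-7x)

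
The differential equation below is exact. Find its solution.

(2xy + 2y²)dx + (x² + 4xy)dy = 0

Verify exactness: ∂M/∂y = ∂N/∂x ✓
Find F(x,y) such that ∂F/∂x = M, ∂F/∂y = N
Solution: x²y + 2xy² = C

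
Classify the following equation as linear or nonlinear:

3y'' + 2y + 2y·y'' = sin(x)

Nonlinear (y·y'' term)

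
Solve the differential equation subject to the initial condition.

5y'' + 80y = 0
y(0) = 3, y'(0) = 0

General solution: y = C₁cos(4x) + C₂sin(4x)
Complex roots r = ±4i
Applying ICs: C₁ = 3, C₂ = 0
Particular solution: y = 3cos(4x)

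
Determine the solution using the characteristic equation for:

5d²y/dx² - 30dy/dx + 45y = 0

Characteristic equation: 5r² - 30r + 45 = 0
Divide by 5: r² - 6r + 9 = 0
Factored: (r - 3)² = 0
Repeated root: r = 3
General solution: y = (C₁ + C₂x)e^(3x)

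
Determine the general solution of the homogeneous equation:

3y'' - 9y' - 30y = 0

Characteristic equation: 3r² - 9r - 30 = 0
Divide by 3: r² - 3r - 10 = 0
Roots: r = 5, -2 (distinct real)
General solution: y = C₁e^(5x) + C₂e^(-2x)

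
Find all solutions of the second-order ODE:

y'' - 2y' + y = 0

Characteristic equation: r² - 2r + 1 = 0
Factored: (r - 1)² = 0
Repeated root: r = 1
General solution: y = (C₁ + C₂x)e^x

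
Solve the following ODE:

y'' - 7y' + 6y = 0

Characteristic equation: r² - 7r + 6 = 0
Roots: r = 1, 6 (distinct real)
General solution: y = C₁e^x + C₂e^(6x)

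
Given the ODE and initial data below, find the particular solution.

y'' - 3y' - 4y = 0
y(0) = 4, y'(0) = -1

General solution: y = C₁e^(4x) + C₂e^(-x)
Applying ICs: C₁ = 3/5, C₂ = 17/5
Particular solution: y = (3/5)e^(4x) + (17/5)e^(-x)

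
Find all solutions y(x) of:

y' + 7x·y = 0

Using integrating factor method:

General solution: y = Ce^(-7x^2/2)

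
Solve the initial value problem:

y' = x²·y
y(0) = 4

General solution: y = Ce^(x³/3)
Applying IC y(0) = 4:
Particular solution: y = 4e^(x³/3)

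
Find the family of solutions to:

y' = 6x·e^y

Separating variables and integrating:
-e^(-y) = 3x² + C

General solution: y = -ln(C - 3x²)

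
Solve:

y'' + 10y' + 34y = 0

Characteristic equation: r² + 10r + 34 = 0
Roots: r = -5 ± 3i (complex conjugates)
General solution: y = e^(-5x)(C₁cos(3x) + C₂sin(3x))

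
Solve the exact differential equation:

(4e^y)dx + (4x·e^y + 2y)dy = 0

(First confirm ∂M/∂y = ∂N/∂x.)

Verify exactness: ∂M/∂y = ∂N/∂x ✓
Find F(x,y) such that ∂F/∂x = M, ∂F/∂y = N
Solution: 4x·e^y + y² = C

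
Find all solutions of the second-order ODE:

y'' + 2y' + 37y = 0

Characteristic equation: r² + 2r + 37 = 0
Roots: r = -1 ± 6i (complex conjugates)
General solution: y = e^(-x)(C₁cos(6x) + C₂sin(6x))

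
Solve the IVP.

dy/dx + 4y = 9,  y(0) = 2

General solution: y = 9/4 + Ce^(-4x)
Applying y(0) = 2: C = 2 - 9/4 = -1/4
Particular solution: y = 9/4 - (1/4)e^(-4x)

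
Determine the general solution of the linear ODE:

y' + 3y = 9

Using integrating factor method:

General solution: y = 3 + Ce^(-3x)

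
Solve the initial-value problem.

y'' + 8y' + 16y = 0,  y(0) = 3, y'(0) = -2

General solution: y = (C₁ + C₂x)e^(-4x)
Repeated root r = -4
Applying ICs: C₁ = 3, C₂ = 10
Particular solution: y = (3 + 10x)e^(-4x)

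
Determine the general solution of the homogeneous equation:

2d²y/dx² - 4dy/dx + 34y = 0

Characteristic equation: 2r² - 4r + 34 = 0
Divide by 2: r² - 2r + 17 = 0
Roots: r = 1 ± 4i (complex conjugates)
General solution: y = e^x(C₁cos(4x) + C₂sin(4x))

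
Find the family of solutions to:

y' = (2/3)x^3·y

Separating variables and integrating:
ln|y| = x^4/6 + C

General solution: y = Ce^(x^4/6)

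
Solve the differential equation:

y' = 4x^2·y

Separating variables and integrating:
ln|y| = 4x^3/3 + C

General solution: y = Ce^(4x^3/3)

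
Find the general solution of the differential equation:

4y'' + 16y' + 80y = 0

Characteristic equation: 4r² + 16r + 80 = 0
Divide by 4: r² + 4r + 20 = 0
Roots: r = -2 ± 4i (complex conjugates)
General solution: y = e^(-2x)(C₁cos(4x) + C₂sin(4x))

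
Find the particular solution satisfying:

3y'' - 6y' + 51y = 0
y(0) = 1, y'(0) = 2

General solution: y = e^x(C₁cos(4x) + C₂sin(4x))
Complex roots r = 1 ± 4i
Applying ICs: C₁ = 1, C₂ = 1/4
Particular solution: y = e^x(cos(4x) + (1/4)sin(4x))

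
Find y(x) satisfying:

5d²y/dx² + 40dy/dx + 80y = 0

Characteristic equation: 5r² + 40r + 80 = 0
Divide by 5: r² + 8r + 16 = 0
Factored: (r + 4)² = 0
Repeated root: r = -4
General solution: y = (C₁ + C₂x)e^(-4x)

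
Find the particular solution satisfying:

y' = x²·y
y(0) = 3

General solution: y = Ce^(x³/3)
Applying IC y(0) = 3:
Particular solution: y = 3e^(x³/3)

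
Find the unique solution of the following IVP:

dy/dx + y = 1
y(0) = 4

General solution: y = 1 + Ce^(-x)
Applying y(0) = 4: C = 4 - 1 = 3
Particular solution: y = 1 + 3e^(-x)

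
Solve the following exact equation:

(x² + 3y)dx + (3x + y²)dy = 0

Verify exactness: ∂M/∂y = ∂N/∂x ✓
Find F(x,y) such that ∂F/∂x = M, ∂F/∂y = N
Solution: x³/3 + 3xy + y³/3 = C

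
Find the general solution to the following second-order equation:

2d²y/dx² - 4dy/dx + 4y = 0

Characteristic equation: 2r² - 4r + 4 = 0
Divide by 2: r² - 2r + 2 = 0
Roots: r = 1 ± i (complex conjugates)
General solution: y = e^x(C₁cos(x) + C₂sin(x))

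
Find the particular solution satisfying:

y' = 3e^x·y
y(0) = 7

General solution: y = Ce^(3e^x)
Applying IC y(0) = 7:
Particular solution: y = 7e^(3(e^x - 1))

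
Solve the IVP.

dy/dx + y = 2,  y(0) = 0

General solution: y = 2 + Ce^(-x)
Applying y(0) = 0: C = 0 - 2 = -2
Particular solution: y = 2 - 2e^(-x)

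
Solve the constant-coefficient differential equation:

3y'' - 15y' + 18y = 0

Characteristic equation: 3r² - 15r + 18 = 0
Divide by 3: r² - 5r + 6 = 0
Roots: r = 3, 2 (distinct real)
General solution: y = C₁e^(3x) + C₂e^(2x)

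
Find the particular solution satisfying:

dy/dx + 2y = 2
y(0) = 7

General solution: y = 1 + Ce^(-2x)
Applying y(0) = 7: C = 7 - 1 = 6
Particular solution: y = 1 + 6e^(-2x)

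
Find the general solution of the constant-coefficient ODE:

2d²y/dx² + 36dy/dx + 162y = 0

Characteristic equation: 2r² + 36r + 162 = 0
Divide by 2: r² + 18r + 81 = 0
Factored: (r + 9)² = 0
Repeated root: r = -9
General solution: y = (C₁ + C₂x)e^(-9x)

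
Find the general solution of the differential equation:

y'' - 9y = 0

Characteristic equation: r² - 9 = 0
Roots: r = 3, -3 (distinct real)
General solution: y = C₁e^(3x) + C₂e^(-3x)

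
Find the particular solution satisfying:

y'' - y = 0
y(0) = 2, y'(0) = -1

General solution: y = C₁e^x + C₂e^(-x)
Applying ICs: C₁ = 1/2, C₂ = 3/2
Particular solution: y = (1/2)e^x + (3/2)e^(-x)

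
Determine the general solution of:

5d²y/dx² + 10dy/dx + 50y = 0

Characteristic equation: 5r² + 10r + 50 = 0
Divide by 5: r² + 2r + 10 = 0
Roots: r = -1 ± 3i (complex conjugates)
General solution: y = e^(-x)(C₁cos(3x) + C₂sin(3x))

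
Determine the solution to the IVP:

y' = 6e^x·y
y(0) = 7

General solution: y = Ce^(6e^x)
Applying IC y(0) = 7:
Particular solution: y = 7e^(6(e^x - 1))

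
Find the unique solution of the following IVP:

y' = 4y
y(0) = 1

General solution: y = Ce^(4x)
Applying IC y(0) = 1:
Particular solution: y = e^(4x)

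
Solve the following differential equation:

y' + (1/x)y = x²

Using integrating factor method:

General solution: y = (1/4)x^3 + C/x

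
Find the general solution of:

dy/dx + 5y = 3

Using integrating factor method:

General solution: y = 3/5 + Ce^(-5x)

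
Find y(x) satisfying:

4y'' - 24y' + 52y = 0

Characteristic equation: 4r² - 24r + 52 = 0
Divide by 4: r² - 6r + 13 = 0
Roots: r = 3 ± 2i (complex conjugates)
General solution: y = e^(3x)(C₁cos(2x) + C₂sin(2x))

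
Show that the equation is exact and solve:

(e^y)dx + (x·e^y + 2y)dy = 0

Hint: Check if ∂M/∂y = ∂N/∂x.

Verify exactness: ∂M/∂y = ∂N/∂x ✓
Find F(x,y) such that ∂F/∂x = M, ∂F/∂y = N
Solution: x·e^y + y² = C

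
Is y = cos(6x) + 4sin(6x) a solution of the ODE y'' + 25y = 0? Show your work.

Verification:
y'' = -36cos(6x) - 144sin(6x)
y'' + 25y ≠ 0 (frequency mismatch: got 36 instead of 25)

No, it is not a solution.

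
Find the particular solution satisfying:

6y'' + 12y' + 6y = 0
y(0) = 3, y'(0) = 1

General solution: y = (C₁ + C₂x)e^(-x)
Repeated root r = -1
Applying ICs: C₁ = 3, C₂ = 4
Particular solution: y = (3 + 4x)e^(-x)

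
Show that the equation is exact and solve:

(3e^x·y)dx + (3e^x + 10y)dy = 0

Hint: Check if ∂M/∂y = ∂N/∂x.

Verify exactness: ∂M/∂y = ∂N/∂x ✓
Find F(x,y) such that ∂F/∂x = M, ∂F/∂y = N
Solution: 3e^x·y + 5y² = C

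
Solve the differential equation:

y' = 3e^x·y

Separating variables and integrating:
ln|y| = 3e^x + C

General solution: y = Ce^(3e^x)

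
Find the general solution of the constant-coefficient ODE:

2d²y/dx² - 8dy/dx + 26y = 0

Characteristic equation: 2r² - 8r + 26 = 0
Divide by 2: r² - 4r + 13 = 0
Roots: r = 2 ± 3i (complex conjugates)
General solution: y = e^(2x)(C₁cos(3x) + C₂sin(3x))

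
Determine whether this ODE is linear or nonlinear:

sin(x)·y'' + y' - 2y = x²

Linear (y and its derivatives appear to the first power only, no products of y terms)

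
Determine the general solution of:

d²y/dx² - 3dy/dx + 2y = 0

Characteristic equation: r² - 3r + 2 = 0
Roots: r = 1, 2 (distinct real)
General solution: y = C₁e^x + C₂e^(2x)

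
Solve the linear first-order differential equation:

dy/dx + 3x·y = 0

Using integrating factor method:

General solution: y = Ce^(-3x^2/2)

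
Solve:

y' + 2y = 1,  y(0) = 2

General solution: y = 1/2 + Ce^(-2x)
Applying y(0) = 2: C = 2 - 1/2 = 3/2
Particular solution: y = 1/2 + (3/2)e^(-2x)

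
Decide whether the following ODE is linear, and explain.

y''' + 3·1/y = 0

Nonlinear (1/y term)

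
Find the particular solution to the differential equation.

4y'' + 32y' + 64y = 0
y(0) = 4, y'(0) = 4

General solution: y = (C₁ + C₂x)e^(-4x)
Repeated root r = -4
Applying ICs: C₁ = 4, C₂ = 20
Particular solution: y = (4 + 20x)e^(-4x)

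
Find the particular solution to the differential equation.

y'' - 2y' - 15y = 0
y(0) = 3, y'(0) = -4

General solution: y = C₁e^(5x) + C₂e^(-3x)
Applying ICs: C₁ = 5/8, C₂ = 19/8
Particular solution: y = (5/8)e^(5x) + (19/8)e^(-3x)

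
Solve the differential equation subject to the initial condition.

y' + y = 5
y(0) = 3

General solution: y = 5 + Ce^(-x)
Applying y(0) = 3: C = 3 - 5 = -2
Particular solution: y = 5 - 2e^(-x)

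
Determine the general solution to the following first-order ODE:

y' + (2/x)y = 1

Using integrating factor method:

General solution: y = (1/3)x + Cx^(-2)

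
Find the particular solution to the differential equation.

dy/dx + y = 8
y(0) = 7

General solution: y = 8 + Ce^(-x)
Applying y(0) = 7: C = 7 - 8 = -1
Particular solution: y = 8 - e^(-x)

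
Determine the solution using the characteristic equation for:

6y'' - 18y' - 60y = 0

Characteristic equation: 6r² - 18r - 60 = 0
Divide by 6: r² - 3r - 10 = 0
Roots: r = 5, -2 (distinct real)
General solution: y = C₁e^(5x) + C₂e^(-2x)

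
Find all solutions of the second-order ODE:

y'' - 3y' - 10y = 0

Characteristic equation: r² - 3r - 10 = 0
Roots: r = 5, -2 (distinct real)
General solution: y = C₁e^(5x) + C₂e^(-2x)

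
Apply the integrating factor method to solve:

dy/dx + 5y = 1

Using integrating factor method:

General solution: y = 1/5 + Ce^(-5x)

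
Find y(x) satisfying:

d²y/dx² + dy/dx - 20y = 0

Characteristic equation: r² + r - 20 = 0
Roots: r = 4, -5 (distinct real)
General solution: y = C₁e^(4x) + C₂e^(-5x)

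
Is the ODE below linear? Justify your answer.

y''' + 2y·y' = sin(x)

No. Nonlinear (product y·y')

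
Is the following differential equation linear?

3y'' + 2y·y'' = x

No. Nonlinear (y·y'' term)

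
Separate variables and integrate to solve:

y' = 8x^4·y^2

Separating variables and integrating:
-1/y = 8x^5/5 + C

General solution: y^-1 = (-8/5)x^5 + C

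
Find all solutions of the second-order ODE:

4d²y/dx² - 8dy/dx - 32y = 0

Characteristic equation: 4r² - 8r - 32 = 0
Divide by 4: r² - 2r - 8 = 0
Roots: r = 4, -2 (distinct real)
General solution: y = C₁e^(4x) + C₂e^(-2x)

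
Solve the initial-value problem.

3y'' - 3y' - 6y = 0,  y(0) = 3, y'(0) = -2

General solution: y = C₁e^(2x) + C₂e^(-x)
Applying ICs: C₁ = 1/3, C₂ = 8/3
Particular solution: y = (1/3)e^(2x) + (8/3)e^(-x)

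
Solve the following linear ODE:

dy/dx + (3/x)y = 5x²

Using integrating factor method:

General solution: y = (5/6)x^3 + Cx^(-3)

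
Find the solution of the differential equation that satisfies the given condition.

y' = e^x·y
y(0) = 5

General solution: y = Ce^(e^x)
Applying IC y(0) = 5:
Particular solution: y = 5e^(e^x - 1)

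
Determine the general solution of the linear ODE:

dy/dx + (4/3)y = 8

Using integrating factor method:

General solution: y = 6 + Ce^(-4x/3)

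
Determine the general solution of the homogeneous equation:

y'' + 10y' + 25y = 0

Characteristic equation: r² + 10r + 25 = 0
Factored: (r + 5)² = 0
Repeated root: r = -5
General solution: y = (C₁ + C₂x)e^(-5x)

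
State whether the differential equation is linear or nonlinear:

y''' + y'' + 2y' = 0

Linear (y and its derivatives appear to the first power only, no products of y terms)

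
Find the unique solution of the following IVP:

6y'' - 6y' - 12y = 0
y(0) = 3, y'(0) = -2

General solution: y = C₁e^(2x) + C₂e^(-x)
Applying ICs: C₁ = 1/3, C₂ = 8/3
Particular solution: y = (1/3)e^(2x) + (8/3)e^(-x)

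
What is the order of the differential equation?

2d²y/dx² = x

The order is 2 (highest derivative is of order 2).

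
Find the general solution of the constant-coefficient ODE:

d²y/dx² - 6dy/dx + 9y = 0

Characteristic equation: r² - 6r + 9 = 0
Factored: (r - 3)² = 0
Repeated root: r = 3
General solution: y = (C₁ + C₂x)e^(3x)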